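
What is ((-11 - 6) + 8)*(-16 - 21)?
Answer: 333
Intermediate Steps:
((-11 - 6) + 8)*(-16 - 21) = (-17 + 8)*(-37) = -9*(-37) = 333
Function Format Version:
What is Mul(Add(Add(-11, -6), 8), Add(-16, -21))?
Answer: 333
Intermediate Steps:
Mul(Add(Add(-11, -6), 8), Add(-16, -21)) = Mul(Add(-17, 8), -37) = Mul(-9, -37) = 333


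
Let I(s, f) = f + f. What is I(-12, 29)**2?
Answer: 3364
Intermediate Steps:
I(s, f) = 2*f
I(-12, 29)**2 = (2*29)**2 = 58**2 = 3364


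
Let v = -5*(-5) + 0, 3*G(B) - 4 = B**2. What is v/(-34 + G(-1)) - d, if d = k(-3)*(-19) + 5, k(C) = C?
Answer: -6089/97 ≈ -62.773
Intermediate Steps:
G(B) = 4/3 + B**2/3
d = 62 (d = -3*(-19) + 5 = 57 + 5 = 62)
v = 25 (v = 25 + 0 = 25)
v/(-34 + G(-1)) - d = 25/(-34 + (4/3 + (1/3)*(-1)**2)) - 1*62 = 25/(-34 + (4/3 + (1/3)*1)) - 62 = 25/(-34 + (4/3 + 1/3)) - 62 = 25/(-34 + 5/3) - 62 = 25/(-97/3) - 62 = -3/97*25 - 62 = -75/97 - 62 = -6089/97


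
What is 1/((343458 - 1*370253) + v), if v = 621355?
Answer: 1/594560 ≈ 1.6819e-6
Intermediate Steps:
1/((343458 - 1*370253) + v) = 1/((343458 - 1*370253) + 621355) = 1/((343458 - 370253) + 621355) = 1/(-26795 + 621355) = 1/594560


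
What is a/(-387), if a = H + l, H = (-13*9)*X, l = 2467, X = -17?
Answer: -4456/387 ≈ -11.514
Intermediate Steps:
H = 1989 (H = -13*9*(-17) = -117*(-17) = 1989)
a = 4456 (a = 1989 + 2467 = 4456)
a/(-387) = 4456/(-387) = 4456*(-1/387) = -4456/387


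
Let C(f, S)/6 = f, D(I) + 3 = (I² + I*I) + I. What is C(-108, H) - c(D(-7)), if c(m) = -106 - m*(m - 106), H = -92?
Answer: -2126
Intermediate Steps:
D(I) = -3 + I + 2*I² (D(I) = -3 + ((I² + I*I) + I) = -3 + ((I² + I²) + I) = -3 + (2*I² + I) = -3 + (I + 2*I²) = -3 + I + 2*I²)
C(f, S) = 6*f
c(m) = -106 - m*(-106 + m)
C(-108, H) - c(D(-7)) = 6*(-108) - (-106 - (-3 - 7 + 2*(-7)²)² + 106*(-3 - 7 + 2*(-7)²)) = -648 - (-106 - (-3 - 7 + 2*49)² + 106*(-3 - 7 + 2*49)) = -648 - (-106 - (-3 - 7 + 98)² + 106*(-3 - 7 + 98)) = -648 - (-106 - 1*88² + 106*88) = -648 - (-106 - 1*7744 + 9328) = -648 - (-106 - 7744 + 9328) = -648 - 1*1478 = -648 - 1478 = -2126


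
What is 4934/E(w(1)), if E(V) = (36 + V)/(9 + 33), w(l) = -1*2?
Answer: 103614/17 ≈ 6094.9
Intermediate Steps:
w(l) = -2
E(V) = 6/7 + V/42 (E(V) = (36 + V)/42 = (36 + V)*(1/42) = 6/7 + V/42)
4934/E(w(1)) = 4934/(6/7 + (1/42)*(-2)) = 4934/(6/7 - 1/21) = 4934/(17/21) = 4934*(21/17) = 103614/17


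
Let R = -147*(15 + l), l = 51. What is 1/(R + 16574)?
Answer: 1/6872 ≈ 0.00014552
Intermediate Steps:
R = -9702 (R = -147*(15 + 51) = -147*66 = -9702)
1/(R + 16574) = 1/(-9702 + 16574) = 1/6872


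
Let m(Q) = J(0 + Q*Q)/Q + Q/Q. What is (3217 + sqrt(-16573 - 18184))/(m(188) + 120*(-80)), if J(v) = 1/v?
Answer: -21375909824/63782206527 - 6644672*I*sqrt(34757)/63782206527 ≈ -0.33514 - 0.019422*I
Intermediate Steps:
m(Q) = 1 + Q**(-3) (m(Q) = 1/((0 + Q*Q)*Q) + Q/Q = 1/((0 + Q**2)*Q) + 1 = 1/((Q**2)*Q) + 1 = 1/(Q**2*Q) + 1 = Q**(-3) + 1 = 1 + Q**(-3))
(3217 + sqrt(-16573 - 18184))/(m(188) + 120*(-80)) = (3217 + sqrt(-16573 - 18184))/((1 + 188**(-3)) + 120*(-80)) = (3217 + sqrt(-34757))/((1 + 1/6644672) - 9600) = (3217 + I*sqrt(34757))/(6644673/6644672 - 9600) = (3217 + I*sqrt(34757))/(-63782206527/6644672) = (3217 + I*sqrt(34757))*(-6644672/63782206527) = -21375909824/63782206527 - 6644672*I*sqrt(34757)/63782206527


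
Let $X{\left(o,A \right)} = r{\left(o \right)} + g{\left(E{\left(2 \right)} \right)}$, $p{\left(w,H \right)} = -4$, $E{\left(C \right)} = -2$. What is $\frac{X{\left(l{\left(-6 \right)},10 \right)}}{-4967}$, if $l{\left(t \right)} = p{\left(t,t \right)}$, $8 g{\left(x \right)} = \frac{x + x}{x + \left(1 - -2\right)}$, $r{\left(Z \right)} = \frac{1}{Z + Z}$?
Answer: $\frac{5}{39736} \approx 0.00012583$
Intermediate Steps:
$r{\left(Z \right)} = \frac{1}{2 Z}$
$g{\left(x \right)} = \frac{x}{4 \left(3 + x\right)}$ ($g{\left(x \right)} = \frac{\left(x + x\right) \frac{1}{x + \left(1 - -2\right)}}{8} = \frac{2 x \frac{1}{x + \left(1 + 2\right)}}{8} = \frac{2 x \frac{1}{x + 3}}{8} = \frac{2 x \frac{1}{3 + x}}{8} = \frac{x}{4 \left(3 + x\right)}$)
$l{\left(t \right)} = -4$
$X{\left(o,A \right)} = - \frac{1}{2} + \frac{1}{2 o}$ ($X{\left(o,A \right)} = \frac{1}{2 o} + \frac{1}{4} \left(-2\right) \frac{1}{3 - 2} = \frac{1}{2 o} + \frac{1}{4} \left(-2\right) 1^{-1} = \frac{1}{2 o} + \frac{1}{4} \left(-2\right) 1 = \frac{1}{2 o} - \frac{1}{2} = - \frac{1}{2} + \frac{1}{2 o}$)
$\frac{X{\left(l{\left(-6 \right)},10 \right)}}{-4967} = \frac{\frac{1}{2} \frac{1}{-4} \left(1 - -4\right)}{-4967} = \frac{1}{2} \left(- \frac{1}{4}\right) \left(1 + 4\right) \left(- \frac{1}{4967}\right) = \frac{1}{2} \left(- \frac{1}{4}\right) 5 \left(- \frac{1}{4967}\right) = \left(- \frac{5}{8}\right) \left(- \frac{1}{4967}\right) = \frac{5}{39736}$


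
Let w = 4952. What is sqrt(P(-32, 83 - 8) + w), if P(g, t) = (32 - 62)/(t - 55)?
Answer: sqrt(19802)/2 ≈ 70.360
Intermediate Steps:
P(g, t) = -30/(-55 + t)
sqrt(P(-32, 83 - 8) + w) = sqrt(-30/(-55 + (83 - 8)) + 4952) = sqrt(-30/(-55 + 75) + 4952) = sqrt(-30/20 + 4952) = sqrt(-30*1/20 + 4952) = sqrt(-3/2 + 4952) = sqrt(9901/2) = sqrt(19802)/2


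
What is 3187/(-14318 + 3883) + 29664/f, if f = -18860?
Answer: -18482533/9840205 ≈ -1.8783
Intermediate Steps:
3187/(-14318 + 3883) + 29664/f = 3187/(-14318 + 3883) + 29664/(-18860) = 3187/(-10435) + 29664*(-1/18860) = 3187*(-1/10435) - 7416/4715 = -3187/10435 - 7416/4715 = -18482533/9840205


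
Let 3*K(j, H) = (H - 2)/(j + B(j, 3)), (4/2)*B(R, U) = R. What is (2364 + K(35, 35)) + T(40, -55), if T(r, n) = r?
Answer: 252442/105 ≈ 2404.2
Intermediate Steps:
B(R, U) = R/2
K(j, H) = 2*(-2 + H)/(9*j) (K(j, H) = ((H - 2)/(j + j/2))/3 = ((-2 + H)/((3*j/2)))/3 = ((-2 + H)*(2/(3*j)))/3 = (2*(-2 + H)/(3*j))/3 = 2*(-2 + H)/(9*j))
(2364 + K(35, 35)) + T(40, -55) = (2364 + (2/9)*(-2 + 35)/35) + 40 = (2364 + (2/9)*(1/35)*33) + 40 = (2364 + 22/105) + 40 = 248242/105 + 40 = 252442/105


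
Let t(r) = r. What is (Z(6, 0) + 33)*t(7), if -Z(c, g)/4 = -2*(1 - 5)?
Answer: 7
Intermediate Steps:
Z(c, g) = -32 (Z(c, g) = -(-8)*(1 - 5) = -(-8)*(-4) = -4*8 = -32)
(Z(6, 0) + 33)*t(7) = (-32 + 33)*7 = 1*7 = 7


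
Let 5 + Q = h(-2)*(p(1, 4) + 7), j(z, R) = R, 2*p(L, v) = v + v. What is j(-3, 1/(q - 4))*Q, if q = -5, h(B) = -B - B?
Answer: -13/3 ≈ -4.3333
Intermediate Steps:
p(L, v) = v (p(L, v) = (v + v)/2 = (2*v)/2 = v)
h(B) = -2*B
Q = 39 (Q = -5 + (-2*(-2))*(4 + 7) = -5 + 4*11 = -5 + 44 = 39)
j(-3, 1/(q - 4))*Q = 39/(-5 - 4) = 39/(-9) = -1/9*39 = -13/3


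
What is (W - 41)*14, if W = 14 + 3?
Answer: -336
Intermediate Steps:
W = 17
(W - 41)*14 = (17 - 41)*14 = -24*14 = -336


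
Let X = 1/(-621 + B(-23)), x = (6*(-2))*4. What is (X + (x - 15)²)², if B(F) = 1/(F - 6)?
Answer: 5109627859318921/324360100 ≈ 1.5753e+7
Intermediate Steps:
B(F) = 1/(-6 + F)
x = -48 (x = -12*4 = -48)
X = -29/18010 (X = 1/(-621 + 1/(-6 - 23)) = 1/(-621 + 1/(-29)) = 1/(-621 - 1/29) = 1/(-18010/29) = -29/18010 ≈ -0.0016102)
(X + (x - 15)²)² = (-29/18010 + (-48 - 15)²)² = (-29/18010 + (-63)²)² = (-29/18010 + 3969)² = (71481661/18010)² = 5109627859318921/324360100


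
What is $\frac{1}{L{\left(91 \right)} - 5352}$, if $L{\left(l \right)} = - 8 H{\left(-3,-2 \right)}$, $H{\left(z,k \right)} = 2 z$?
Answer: $- \frac{1}{5304} \approx -0.00018854$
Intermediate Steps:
$L{\left(l \right)} = 48$ ($L{\left(l \right)} = - 8 \cdot 2 \left(-3\right) = \left(-8\right) \left(-6\right) = 48$)
$\frac{1}{L{\left(91 \right)} - 5352} = \frac{1}{48 - 5352} = \frac{1}{-5304} = - \frac{1}{5304}$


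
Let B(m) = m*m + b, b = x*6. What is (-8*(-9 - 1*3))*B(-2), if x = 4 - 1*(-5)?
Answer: 5568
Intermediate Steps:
x = 9 (x = 4 + 5 = 9)
b = 54 (b = 9*6 = 54)
B(m) = 54 + m² (B(m) = m*m + 54 = m² + 54 = 54 + m²)
(-8*(-9 - 1*3))*B(-2) = (-8*(-9 - 1*3))*(54 + (-2)²) = (-8*(-9 - 3))*(54 + 4) = -8*(-12)*58 = 96*58 = 5568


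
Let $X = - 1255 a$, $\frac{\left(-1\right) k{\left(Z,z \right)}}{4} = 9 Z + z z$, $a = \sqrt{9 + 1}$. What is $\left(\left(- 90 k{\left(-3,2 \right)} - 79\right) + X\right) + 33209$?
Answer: $24850 - 1255 \sqrt{10} \approx 20881.0$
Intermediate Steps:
$a = \sqrt{10} \approx 3.1623$
$k{\left(Z,z \right)} = - 36 Z - 4 z^{2}$ ($k{\left(Z,z \right)} = - 4 \left(9 Z + z z\right) = - 4 \left(9 Z + z^{2}\right) = - 4 \left(z^{2} + 9 Z\right) = - 36 Z - 4 z^{2}$)
$X = - 1255 \sqrt{10} \approx -3968.7$
$\left(\left(- 90 k{\left(-3,2 \right)} - 79\right) + X\right) + 33209 = \left(\left(- 90 \left(\left(-36\right) \left(-3\right) - 4 \cdot 2^{2}\right) - 79\right) - 1255 \sqrt{10}\right) + 33209 = \left(\left(- 90 \left(108 - 16\right) - 79\right) - 1255 \sqrt{10}\right) + 33209 = \left(\left(\left(-90\right) 92 - 79\right) - 1255 \sqrt{10}\right) + 33209 = \left(\left(-8280 - 79\right) - 1255 \sqrt{10}\right) + 33209 = \left(-8359 - 1255 \sqrt{10}\right) + 33209 = 24850 - 1255 \sqrt{10}$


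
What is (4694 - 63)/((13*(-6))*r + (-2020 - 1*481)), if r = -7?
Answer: -4631/1955 ≈ -2.3688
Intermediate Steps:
(4694 - 63)/((13*(-6))*r + (-2020 - 1*481)) = (4694 - 63)/((13*(-6))*(-7) + (-2020 - 1*481)) = 4631/(-78*(-7) + (-2020 - 481)) = 4631/(546 - 2501) = 4631/(-1955) = 4631*(-1/1955) = -4631/1955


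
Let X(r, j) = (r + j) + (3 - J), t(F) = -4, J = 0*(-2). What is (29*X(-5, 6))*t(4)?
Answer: -464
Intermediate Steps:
J = 0
X(r, j) = 3 + j + r (X(r, j) = (r + j) + (3 - 1*0) = (j + r) + (3 + 0) = (j + r) + 3 = 3 + j + r)
(29*X(-5, 6))*t(4) = (29*(3 + 6 - 5))*(-4) = (29*4)*(-4) = 116*(-4) = -464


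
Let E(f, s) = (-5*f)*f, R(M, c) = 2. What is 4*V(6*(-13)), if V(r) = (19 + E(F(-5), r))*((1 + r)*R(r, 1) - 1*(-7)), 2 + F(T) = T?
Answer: 132888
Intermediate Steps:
F(T) = -2 + T
E(f, s) = -5*f²
V(r) = -2034 - 452*r (V(r) = (19 - 5*(-2 - 5)²)*((1 + r)*2 - 1*(-7)) = (19 - 5*(-7)²)*((2 + 2*r) + 7) = (19 - 5*49)*(9 + 2*r) = (19 - 245)*(9 + 2*r) = -226*(9 + 2*r) = -2034 - 452*r)
4*V(6*(-13)) = 4*(-2034 - 2712*(-13)) = 4*(-2034 - 452*(-78)) = 4*(-2034 + 35256) = 4*33222 = 132888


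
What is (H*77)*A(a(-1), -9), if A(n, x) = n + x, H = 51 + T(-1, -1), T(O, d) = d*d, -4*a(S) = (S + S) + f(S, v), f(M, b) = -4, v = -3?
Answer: -30030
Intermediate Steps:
a(S) = 1 - S/2 (a(S) = -((S + S) - 4)/4 = -(2*S - 4)/4 = -(-4 + 2*S)/4 = 1 - S/2)
T(O, d) = d**2
H = 52 (H = 51 + (-1)**2 = 51 + 1 = 52)
(H*77)*A(a(-1), -9) = (52*77)*((1 - 1/2*(-1)) - 9) = 4004*((1 + 1/2) - 9) = 4004*(3/2 - 9) = 4004*(-15/2) = -30030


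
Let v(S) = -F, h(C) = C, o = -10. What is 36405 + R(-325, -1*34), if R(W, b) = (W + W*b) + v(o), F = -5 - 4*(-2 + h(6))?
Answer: 47151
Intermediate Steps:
F = -21 (F = -5 - 4*(-2 + 6) = -5 - 4*4 = -5 - 16 = -21)
v(S) = 21 (v(S) = -1*(-21) = 21)
R(W, b) = 21 + W + W*b (R(W, b) = (W + W*b) + 21 = 21 + W + W*b)
36405 + R(-325, -1*34) = 36405 + (21 - 325 - (-325)*34) = 36405 + (21 - 325 - 325*(-34)) = 36405 + (21 - 325 + 11050) = 36405 + 10746 = 47151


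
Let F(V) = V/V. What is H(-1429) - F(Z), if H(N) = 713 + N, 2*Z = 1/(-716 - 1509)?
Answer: -717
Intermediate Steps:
Z = -1/4450 (Z = 1/(2*(-716 - 1509)) = (½)/(-2225) = (½)*(-1/2225) = -1/4450 ≈ -0.00022472)
F(V) = 1
H(-1429) - F(Z) = (713 - 1429) - 1*1 = -716 - 1 = -717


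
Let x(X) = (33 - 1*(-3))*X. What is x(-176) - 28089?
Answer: -34425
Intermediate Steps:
x(X) = 36*X (x(X) = (33 + 3)*X = 36*X)
x(-176) - 28089 = 36*(-176) - 28089 = -6336 - 28089 = -34425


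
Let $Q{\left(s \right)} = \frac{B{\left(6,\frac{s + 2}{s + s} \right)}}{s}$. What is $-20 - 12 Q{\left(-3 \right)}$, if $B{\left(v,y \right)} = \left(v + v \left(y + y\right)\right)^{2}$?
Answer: $236$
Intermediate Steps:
$B{\left(v,y \right)} = \left(v + 2 v y\right)^{2}$ ($B{\left(v,y \right)} = \left(v + v 2 y\right)^{2} = \left(v + 2 v y\right)^{2}$)
$Q{\left(s \right)} = \frac{36 \left(1 + \frac{2 + s}{s}\right)^{2}}{s}$ ($Q{\left(s \right)} = \frac{6^{2} \left(1 + 2 \frac{s + 2}{s + s}\right)^{2}}{s} = \frac{36 \left(1 + 2 \frac{2 + s}{2 s}\right)^{2}}{s} = \frac{36 \left(1 + \frac{2 + s}{s}\right)^{2}}{s}$)
$-20 - 12 Q{\left(-3 \right)} = -20 - 12 \frac{144 \left(1 - 3\right)^{2}}{-27} = -20 - 12 \cdot 144 \left(- \frac{1}{27}\right) \left(-2\right)^{2} = -20 - 12 \cdot 144 \left(- \frac{1}{27}\right) 4 = -20 - -256 = -20 + 256 = 236$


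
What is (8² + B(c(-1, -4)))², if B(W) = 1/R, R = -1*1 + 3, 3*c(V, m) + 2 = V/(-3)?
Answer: 16641/4 ≈ 4160.3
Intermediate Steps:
c(V, m) = -⅔ - V/9 (c(V, m) = -⅔ + (V/(-3))/3 = -⅔ + (V*(-⅓))/3 = -⅔ + (-V/3)/3 = -⅔ - V/9)
R = 2 (R = -1 + 3 = 2)
B(W) = ½ (B(W) = 1/2 = ½)
(8² + B(c(-1, -4)))² = (8² + ½)² = (64 + ½)² = (129/2)² = 16641/4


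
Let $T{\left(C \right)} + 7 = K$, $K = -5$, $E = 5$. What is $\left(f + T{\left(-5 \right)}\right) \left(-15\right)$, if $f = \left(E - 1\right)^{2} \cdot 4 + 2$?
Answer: $-810$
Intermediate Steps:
$T{\left(C \right)} = -12$ ($T{\left(C \right)} = -7 - 5 = -12$)
$f = 66$ ($f = \left(5 - 1\right)^{2} \cdot 4 + 2 = 4^{2} \cdot 4 + 2 = 16 \cdot 4 + 2 = 64 + 2 = 66$)
$\left(f + T{\left(-5 \right)}\right) \left(-15\right) = \left(66 - 12\right) \left(-15\right) = 54 \left(-15\right) = -810$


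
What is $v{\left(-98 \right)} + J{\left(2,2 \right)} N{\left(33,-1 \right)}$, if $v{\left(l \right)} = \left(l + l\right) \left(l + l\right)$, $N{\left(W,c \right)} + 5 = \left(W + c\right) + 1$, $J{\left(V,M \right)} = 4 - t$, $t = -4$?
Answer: $38640$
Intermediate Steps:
$J{\left(V,M \right)} = 8$ ($J{\left(V,M \right)} = 4 - -4 = 4 + 4 = 8$)
$N{\left(W,c \right)} = -4 + W + c$ ($N{\left(W,c \right)} = -5 + \left(\left(W + c\right) + 1\right) = -5 + \left(1 + W + c\right) = -4 + W + c$)
$v{\left(l \right)} = 4 l^{2}$ ($v{\left(l \right)} = 2 l 2 l = 4 l^{2}$)
$v{\left(-98 \right)} + J{\left(2,2 \right)} N{\left(33,-1 \right)} = 4 \left(-98\right)^{2} + 8 \left(-4 + 33 - 1\right) = 4 \cdot 9604 + 8 \cdot 28 = 38416 + 224 = 38640$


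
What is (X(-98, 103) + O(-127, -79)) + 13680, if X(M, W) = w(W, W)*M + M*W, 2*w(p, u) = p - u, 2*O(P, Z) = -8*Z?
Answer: 3902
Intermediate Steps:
O(P, Z) = -4*Z (O(P, Z) = (-8*Z)/2 = -4*Z)
w(p, u) = p/2 - u/2 (w(p, u) = (p - u)/2 = p/2 - u/2)
X(M, W) = M*W (X(M, W) = (W/2 - W/2)*M + M*W = 0*M + M*W = 0 + M*W = M*W)
(X(-98, 103) + O(-127, -79)) + 13680 = (-98*103 - 4*(-79)) + 13680 = (-10094 + 316) + 13680 = -9778 + 13680 = 3902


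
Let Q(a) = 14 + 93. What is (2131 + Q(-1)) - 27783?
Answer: -25545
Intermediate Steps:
Q(a) = 107
(2131 + Q(-1)) - 27783 = (2131 + 107) - 27783 = 2238 - 27783 = -25545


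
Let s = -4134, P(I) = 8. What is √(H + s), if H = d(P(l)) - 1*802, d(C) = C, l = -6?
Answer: 8*I*√77 ≈ 70.2*I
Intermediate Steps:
H = -794 (H = 8 - 1*802 = 8 - 802 = -794)
√(H + s) = √(-794 - 4134) = √(-4928) = 8*I*√77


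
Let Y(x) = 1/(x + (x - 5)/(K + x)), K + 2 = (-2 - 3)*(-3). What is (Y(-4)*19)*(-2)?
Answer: 38/5 ≈ 7.6000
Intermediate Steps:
K = 13 (K = -2 + (-2 - 3)*(-3) = -2 - 5*(-3) = -2 + 15 = 13)
Y(x) = 1/(x + (-5 + x)/(13 + x)) (Y(x) = 1/(x + (x - 5)/(13 + x)) = 1/(x + (-5 + x)/(13 + x)))
(Y(-4)*19)*(-2) = (((13 - 4)/(-5 + (-4)**2 + 14*(-4)))*19)*(-2) = ((9/(-5 + 16 - 56))*19)*(-2) = ((9/(-45))*19)*(-2) = (-1/45*9*19)*(-2) = -1/5*19*(-2) = -19/5*(-2) = 38/5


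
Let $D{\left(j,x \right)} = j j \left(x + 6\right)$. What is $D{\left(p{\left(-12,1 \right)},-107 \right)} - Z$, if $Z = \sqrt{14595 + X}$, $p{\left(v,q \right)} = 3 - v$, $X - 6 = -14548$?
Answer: $-22725 - \sqrt{53} \approx -22732.0$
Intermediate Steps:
$X = -14542$ ($X = 6 - 14548 = -14542$)
$D{\left(j,x \right)} = j^{2} \left(6 + x\right)$ ($D{\left(j,x \right)} = j j \left(6 + x\right) = j^{2} \left(6 + x\right)$)
$Z = \sqrt{53}$ ($Z = \sqrt{14595 - 14542} = \sqrt{53} \approx 7.2801$)
$D{\left(p{\left(-12,1 \right)},-107 \right)} - Z = \left(3 - -12\right)^{2} \left(6 - 107\right) - \sqrt{53} = \left(3 + 12\right)^{2} \left(-101\right) - \sqrt{53} = 15^{2} \left(-101\right) - \sqrt{53} = 225 \left(-101\right) - \sqrt{53} = -22725 - \sqrt{53}$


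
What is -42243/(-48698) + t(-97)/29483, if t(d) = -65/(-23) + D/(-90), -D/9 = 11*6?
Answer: 143279581067/165112760410 ≈ 0.86777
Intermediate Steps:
D = -594 (D = -99*6 = -9*66 = -594)
t(d) = 1084/115 (t(d) = -65/(-23) - 594/(-90) = -65*(-1/23) - 594*(-1/90) = 65/23 + 33/5 = 1084/115)
-42243/(-48698) + t(-97)/29483 = -42243/(-48698) + (1084/115)/29483 = -42243*(-1/48698) + (1084/115)*(1/29483) = 42243/48698 + 1084/3390545 = 143279581067/165112760410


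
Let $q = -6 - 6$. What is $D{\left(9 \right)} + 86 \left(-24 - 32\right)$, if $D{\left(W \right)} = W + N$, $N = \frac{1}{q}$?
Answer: $- \frac{57685}{12} \approx -4807.1$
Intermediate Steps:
$q = -12$ ($q = -6 - 6 = -12$)
$N = - \frac{1}{12}$ ($N = \frac{1}{-12} = - \frac{1}{12} \approx -0.083333$)
$D{\left(W \right)} = - \frac{1}{12} + W$ ($D{\left(W \right)} = W - \frac{1}{12} = - \frac{1}{12} + W$)
$D{\left(9 \right)} + 86 \left(-24 - 32\right) = \left(- \frac{1}{12} + 9\right) + 86 \left(-24 - 32\right) = \frac{107}{12} + 86 \left(-24 - 32\right) = \frac{107}{12} + 86 \left(-56\right) = \frac{107}{12} - 4816 = - \frac{57685}{12}$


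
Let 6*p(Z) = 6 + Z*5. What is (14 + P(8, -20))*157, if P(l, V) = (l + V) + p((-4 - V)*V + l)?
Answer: -40349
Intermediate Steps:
p(Z) = 1 + 5*Z/6 (p(Z) = (6 + Z*5)/6 = (6 + 5*Z)/6 = 1 + 5*Z/6)
P(l, V) = 1 + V + 11*l/6 + 5*V*(-4 - V)/6 (P(l, V) = (l + V) + (1 + 5*((-4 - V)*V + l)/6) = (V + l) + (1 + 5*(V*(-4 - V) + l)/6) = (V + l) + (1 + 5*(l + V*(-4 - V))/6) = (V + l) + (1 + (5*l/6 + 5*V*(-4 - V)/6)) = (V + l) + (1 + 5*l/6 + 5*V*(-4 - V)/6) = 1 + V + 11*l/6 + 5*V*(-4 - V)/6)
(14 + P(8, -20))*157 = (14 + (1 - 7/3*(-20) - 5/6*(-20)**2 + (11/6)*8))*157 = (14 + (1 + 140/3 - 5/6*400 + 44/3))*157 = (14 + (1 + 140/3 - 1000/3 + 44/3))*157 = (14 - 271)*157 = -257*157 = -40349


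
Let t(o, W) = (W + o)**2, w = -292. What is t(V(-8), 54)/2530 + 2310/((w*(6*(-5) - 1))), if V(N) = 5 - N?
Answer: 5809841/2862695 ≈ 2.0295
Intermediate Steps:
t(V(-8), 54)/2530 + 2310/((w*(6*(-5) - 1))) = (54 + (5 - 1*(-8)))**2/2530 + 2310/((-292*(6*(-5) - 1))) = (54 + (5 + 8))**2*(1/2530) + 2310/((-292*(-30 - 1))) = (54 + 13)**2*(1/2530) + 2310/((-292*(-31))) = 67**2*(1/2530) + 2310/9052 = 4489*(1/2530) + 2310*(1/9052) = 4489/2530 + 1155/4526 = 5809841/2862695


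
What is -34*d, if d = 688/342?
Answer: -11696/171 ≈ -68.398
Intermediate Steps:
d = 344/171 (d = 688*(1/342) = 344/171 ≈ 2.0117)
-34*d = -34*344/171 = -11696/171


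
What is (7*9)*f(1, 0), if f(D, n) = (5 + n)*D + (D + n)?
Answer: 378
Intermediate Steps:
f(D, n) = D + n + D*(5 + n) (f(D, n) = D*(5 + n) + (D + n) = D + n + D*(5 + n))
(7*9)*f(1, 0) = (7*9)*(0 + 6*1 + 1*0) = 63*(0 + 6 + 0) = 63*6 = 378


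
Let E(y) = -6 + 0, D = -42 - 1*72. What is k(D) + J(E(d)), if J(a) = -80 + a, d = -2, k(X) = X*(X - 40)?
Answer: 17470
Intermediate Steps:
D = -114 (D = -42 - 72 = -114)
k(X) = X*(-40 + X)
E(y) = -6
k(D) + J(E(d)) = -114*(-40 - 114) + (-80 - 6) = -114*(-154) - 86 = 17556 - 86 = 17470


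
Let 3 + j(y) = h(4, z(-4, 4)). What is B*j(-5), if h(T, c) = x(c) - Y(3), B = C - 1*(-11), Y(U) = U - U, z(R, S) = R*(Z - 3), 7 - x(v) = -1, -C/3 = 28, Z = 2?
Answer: -365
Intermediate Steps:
C = -84 (C = -3*28 = -84)
x(v) = 8 (x(v) = 7 - 1*(-1) = 7 + 1 = 8)
z(R, S) = -R (z(R, S) = R*(2 - 3) = R*(-1) = -R)
Y(U) = 0
B = -73 (B = -84 - 1*(-11) = -84 + 11 = -73)
h(T, c) = 8 (h(T, c) = 8 - 1*0 = 8 + 0 = 8)
j(y) = 5 (j(y) = -3 + 8 = 5)
B*j(-5) = -73*5 = -365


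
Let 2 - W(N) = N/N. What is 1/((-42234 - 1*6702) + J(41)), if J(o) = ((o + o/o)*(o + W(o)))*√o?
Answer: -2039/94464690 - 49*√41/62976460 ≈ -2.6567e-5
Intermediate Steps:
W(N) = 1 (W(N) = 2 - N/N = 2 - 1*1 = 2 - 1 = 1)
J(o) = √o*(1 + o)² (J(o) = ((o + o/o)*(o + 1))*√o = ((o + 1)*(1 + o))*√o = ((1 + o)*(1 + o))*√o = (1 + o)²*√o = √o*(1 + o)²)
1/((-42234 - 1*6702) + J(41)) = 1/((-42234 - 1*6702) + √41*(1 + 41² + 2*41)) = 1/((-42234 - 6702) + √41*(1 + 1681 + 82)) = 1/(-48936 + √41*1764) = 1/(-48936 + 1764*√41)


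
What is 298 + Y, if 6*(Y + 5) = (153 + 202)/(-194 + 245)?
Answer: 90013/306 ≈ 294.16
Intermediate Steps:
Y = -1175/306 (Y = -5 + ((153 + 202)/(-194 + 245))/6 = -5 + (355/51)/6 = -5 + (355*(1/51))/6 = -5 + (⅙)*(355/51) = -5 + 355/306 = -1175/306 ≈ -3.8399)
298 + Y = 298 - 1175/306 = 90013/306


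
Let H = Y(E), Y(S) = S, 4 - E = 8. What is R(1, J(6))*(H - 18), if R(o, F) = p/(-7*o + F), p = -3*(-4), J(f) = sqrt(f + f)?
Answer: 1848/37 + 528*sqrt(3)/37 ≈ 74.663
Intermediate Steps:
J(f) = sqrt(2)*sqrt(f) (J(f) = sqrt(2*f) = sqrt(2)*sqrt(f))
p = 12
E = -4 (E = 4 - 1*8 = 4 - 8 = -4)
R(o, F) = 12/(F - 7*o) (R(o, F) = 12/(-7*o + F) = 12/(F - 7*o))
H = -4
R(1, J(6))*(H - 18) = (12/(sqrt(2)*sqrt(6) - 7*1))*(-4 - 18) = (12/(2*sqrt(3) - 7))*(-22) = (12/(-7 + 2*sqrt(3)))*(-22) = -264/(-7 + 2*sqrt(3))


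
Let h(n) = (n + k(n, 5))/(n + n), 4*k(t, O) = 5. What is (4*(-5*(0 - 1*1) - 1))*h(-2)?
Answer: 3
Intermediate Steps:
k(t, O) = 5/4 (k(t, O) = (¼)*5 = 5/4)
h(n) = (5/4 + n)/(2*n) (h(n) = (n + 5/4)/(n + n) = (5/4 + n)/((2*n)) = (5/4 + n)*(1/(2*n)) = (5/4 + n)/(2*n))
(4*(-5*(0 - 1*1) - 1))*h(-2) = (4*(-5*(0 - 1*1) - 1))*((⅛)*(5 + 4*(-2))/(-2)) = (4*(-5*(0 - 1) - 1))*((⅛)*(-½)*(5 - 8)) = (4*(-5*(-1) - 1))*((⅛)*(-½)*(-3)) = (4*(5 - 1))*(3/16) = (4*4)*(3/16) = 16*(3/16) = 3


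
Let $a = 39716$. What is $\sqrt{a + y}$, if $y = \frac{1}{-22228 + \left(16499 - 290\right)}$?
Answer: $\frac{\sqrt{1438845579457}}{6019} \approx 199.29$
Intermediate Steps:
$y = - \frac{1}{6019}$ ($y = \frac{1}{-22228 + \left(16499 - 290\right)} = \frac{1}{-22228 + 16209} = \frac{1}{-6019} = - \frac{1}{6019} \approx -0.00016614$)
$\sqrt{a + y} = \sqrt{39716 - \frac{1}{6019}} = \sqrt{\frac{239050603}{6019}} = \frac{\sqrt{1438845579457}}{6019}$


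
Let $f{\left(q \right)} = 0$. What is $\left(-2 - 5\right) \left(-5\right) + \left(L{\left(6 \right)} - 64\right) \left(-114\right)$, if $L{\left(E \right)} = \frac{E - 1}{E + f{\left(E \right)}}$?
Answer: $7236$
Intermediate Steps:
$L{\left(E \right)} = \frac{-1 + E}{E}$ ($L{\left(E \right)} = \frac{E - 1}{E + 0} = \frac{-1 + E}{E}$)
$\left(-2 - 5\right) \left(-5\right) + \left(L{\left(6 \right)} - 64\right) \left(-114\right) = \left(-2 - 5\right) \left(-5\right) + \left(\frac{-1 + 6}{6} - 64\right) \left(-114\right) = \left(-7\right) \left(-5\right) + \left(\frac{1}{6} \cdot 5 - 64\right) \left(-114\right) = 35 + \left(\frac{5}{6} - 64\right) \left(-114\right) = 35 - -7201 = 35 + 7201 = 7236$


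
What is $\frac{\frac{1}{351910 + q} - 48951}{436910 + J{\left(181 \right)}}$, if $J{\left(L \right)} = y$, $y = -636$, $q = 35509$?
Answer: $- \frac{9482273734}{84510418403} \approx -0.1122$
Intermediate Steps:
$J{\left(L \right)} = -636$
$\frac{\frac{1}{351910 + q} - 48951}{436910 + J{\left(181 \right)}} = \frac{\frac{1}{351910 + 35509} - 48951}{436910 - 636} = \frac{\frac{1}{387419} - 48951}{436274} = \left(\frac{1}{387419} - 48951\right) \frac{1}{436274} = \left(- \frac{18964547468}{387419}\right) \frac{1}{436274} = - \frac{9482273734}{84510418403}$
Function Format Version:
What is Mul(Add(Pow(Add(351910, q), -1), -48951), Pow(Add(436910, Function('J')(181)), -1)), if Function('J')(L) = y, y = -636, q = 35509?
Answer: Rational(-9482273734, 84510418403) ≈ -0.11220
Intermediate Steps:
Function('J')(L) = -636
Mul(Add(Pow(Add(351910, q), -1), -48951), Pow(Add(436910, Function('J')(181)), -1)) = Mul(Add(Pow(Add(351910, 35509), -1), -48951), Pow(Add(436910, -636), -1)) = Mul(Add(Pow(387419, -1), -48951), Pow(436274, -1)) = Mul(Add(Rational(1, 387419), -48951), Rational(1, 436274)) = Mul(Rational(-18964547468, 387419), Rational(1, 436274)) = Rational(-9482273734, 84510418403)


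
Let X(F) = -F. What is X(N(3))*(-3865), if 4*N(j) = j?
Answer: 11595/4 ≈ 2898.8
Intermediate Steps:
N(j) = j/4
X(N(3))*(-3865) = -3/4*(-3865) = 11595/4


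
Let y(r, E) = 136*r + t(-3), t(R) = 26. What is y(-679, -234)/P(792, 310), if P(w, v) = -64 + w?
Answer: -46159/364 ≈ -126.81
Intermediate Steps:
y(r, E) = 26 + 136*r (y(r, E) = 136*r + 26 = 26 + 136*r)
y(-679, -234)/P(792, 310) = (26 + 136*(-679))/(-64 + 792) = (26 - 92344)/728 = -92318*1/728 = -46159/364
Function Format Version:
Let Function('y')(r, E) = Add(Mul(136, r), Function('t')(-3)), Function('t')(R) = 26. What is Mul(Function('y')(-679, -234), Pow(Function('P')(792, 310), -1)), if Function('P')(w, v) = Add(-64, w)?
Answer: Rational(-46159, 364) ≈ -126.81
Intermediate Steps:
Function('y')(r, E) = Add(26, Mul(136, r)) (Function('y')(r, E) = Add(Mul(136, r), 26) = Add(26, Mul(136, r)))
Mul(Function('y')(-679, -234), Pow(Function('P')(792, 310), -1)) = Mul(Add(26, Mul(136, -679)), Pow(Add(-64, 792), -1)) = Mul(Add(26, -92344), Pow(728, -1)) = Mul(-92318, Rational(1, 728)) = Rational(-46159, 364)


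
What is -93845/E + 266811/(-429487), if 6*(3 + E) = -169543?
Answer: 196590505119/72824245207 ≈ 2.6995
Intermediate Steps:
E = -169561/6 (E = -3 + (1/6)*(-169543) = -3 - 169543/6 = -169561/6 ≈ -28260.)
-93845/E + 266811/(-429487) = -93845/(-169561/6) + 266811/(-429487) = -93845*(-6/169561) + 266811*(-1/429487) = 563070/169561 - 266811/429487 = 196590505119/72824245207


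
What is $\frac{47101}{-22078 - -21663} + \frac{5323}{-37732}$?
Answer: $- \frac{1779423977}{15658780} \approx -113.64$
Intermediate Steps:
$\frac{47101}{-22078 - -21663} + \frac{5323}{-37732} = \frac{47101}{-22078 + 21663} + 5323 \left(- \frac{1}{37732}\right) = \frac{47101}{-415} - \frac{5323}{37732} = 47101 \left(- \frac{1}{415}\right) - \frac{5323}{37732} = - \frac{47101}{415} - \frac{5323}{37732} = - \frac{1779423977}{15658780}$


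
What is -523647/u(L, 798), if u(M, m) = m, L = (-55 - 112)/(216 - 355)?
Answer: -174549/266 ≈ -656.20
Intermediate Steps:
L = 167/139 (L = -167/(-139) = -167*(-1/139) = 167/139 ≈ 1.2014)
-523647/u(L, 798) = -523647/798 = -523647*1/798 = -174549/266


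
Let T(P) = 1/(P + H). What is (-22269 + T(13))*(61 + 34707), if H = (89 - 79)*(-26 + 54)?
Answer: -226854802688/293 ≈ -7.7425e+8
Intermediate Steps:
H = 280 (H = 10*28 = 280)
T(P) = 1/(280 + P) (T(P) = 1/(P + 280) = 1/(280 + P))
(-22269 + T(13))*(61 + 34707) = (-22269 + 1/(280 + 13))*(61 + 34707) = (-22269 + 1/293)*34768 = -6524816/293*34768 = -226854802688/293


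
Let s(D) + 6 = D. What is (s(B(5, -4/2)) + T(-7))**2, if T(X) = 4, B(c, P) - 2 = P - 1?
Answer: 9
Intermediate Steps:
B(c, P) = 1 + P (B(c, P) = 2 + (P - 1) = 2 + (-1 + P) = 1 + P)
s(D) = -6 + D
(s(B(5, -4/2)) + T(-7))**2 = ((-6 + (1 - 4/2)) + 4)**2 = ((-6 + (1 - 4*1/2)) + 4)**2 = ((-6 + (1 - 2)) + 4)**2 = ((-6 - 1) + 4)**2 = (-7 + 4)**2 = (-3)**2 = 9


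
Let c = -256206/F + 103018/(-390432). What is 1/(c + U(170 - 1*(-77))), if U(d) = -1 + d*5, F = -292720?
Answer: 3571476720/4409385884731 ≈ 0.00080997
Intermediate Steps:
c = 2183612251/3571476720 (c = -256206/(-292720) + 103018/(-390432) = -256206*(-1/292720) + 103018*(-1/390432) = 128103/146360 - 51509/195216 = 2183612251/3571476720 ≈ 0.61140)
U(d) = -1 + 5*d
1/(c + U(170 - 1*(-77))) = 1/(2183612251/3571476720 + (-1 + 5*(170 - 1*(-77)))) = 1/(2183612251/3571476720 + (-1 + 5*(170 + 77))) = 1/(2183612251/3571476720 + (-1 + 5*247)) = 1/(2183612251/3571476720 + (-1 + 1235)) = 1/(2183612251/3571476720 + 1234) = 1/(4409385884731/3571476720) = 3571476720/4409385884731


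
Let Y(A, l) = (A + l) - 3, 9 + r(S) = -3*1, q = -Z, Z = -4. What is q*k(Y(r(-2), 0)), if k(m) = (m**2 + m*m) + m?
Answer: 1740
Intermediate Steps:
q = 4 (q = -1*(-4) = 4)
r(S) = -12 (r(S) = -9 - 3*1 = -9 - 3 = -12)
Y(A, l) = -3 + A + l
k(m) = m + 2*m**2 (k(m) = (m**2 + m**2) + m = 2*m**2 + m = m + 2*m**2)
q*k(Y(r(-2), 0)) = 4*((-3 - 12 + 0)*(1 + 2*(-3 - 12 + 0))) = 4*(-15*(1 + 2*(-15))) = 4*(-15*(1 - 30)) = 4*(-15*(-29)) = 4*435 = 1740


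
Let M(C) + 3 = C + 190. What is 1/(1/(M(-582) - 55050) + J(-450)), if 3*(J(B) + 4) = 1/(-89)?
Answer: -14803815/59270972 ≈ -0.24976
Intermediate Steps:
M(C) = 187 + C (M(C) = -3 + (C + 190) = -3 + (190 + C) = 187 + C)
J(B) = -1069/267 (J(B) = -4 + (⅓)/(-89) = -4 + (⅓)*(-1/89) = -4 - 1/267 = -1069/267)
1/(1/(M(-582) - 55050) + J(-450)) = 1/(1/((187 - 582) - 55050) - 1069/267) = 1/(1/(-395 - 55050) - 1069/267) = 1/(1/(-55445) - 1069/267) = 1/(-1/55445 - 1069/267) = 1/(-59270972/14803815) = -14803815/59270972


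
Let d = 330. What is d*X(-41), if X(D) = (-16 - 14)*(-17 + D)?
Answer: 574200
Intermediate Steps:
X(D) = 510 - 30*D (X(D) = -30*(-17 + D) = 510 - 30*D)
d*X(-41) = 330*(510 - 30*(-41)) = 330*(510 + 1230) = 330*1740 = 574200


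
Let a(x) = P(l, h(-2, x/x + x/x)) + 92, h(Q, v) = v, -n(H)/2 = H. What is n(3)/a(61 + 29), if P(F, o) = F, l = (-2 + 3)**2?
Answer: -2/31 ≈ -0.064516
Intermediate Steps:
n(H) = -2*H
l = 1 (l = 1**2 = 1)
a(x) = 93 (a(x) = 1 + 92 = 93)
n(3)/a(61 + 29) = -2*3/93 = -6*1/93 = -2/31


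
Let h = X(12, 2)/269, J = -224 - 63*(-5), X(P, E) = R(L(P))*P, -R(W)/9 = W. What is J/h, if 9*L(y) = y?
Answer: -24479/144 ≈ -169.99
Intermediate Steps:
L(y) = y/9
R(W) = -9*W
X(P, E) = -P² (X(P, E) = (-P)*P = -P²)
J = 91 (J = -224 + 315 = 91)
h = -144/269 (h = -1*12²/269 = -1*144*(1/269) = -144*1/269 = -144/269 ≈ -0.53532)
J/h = 91/(-144/269) = 91*(-269/144) = -24479/144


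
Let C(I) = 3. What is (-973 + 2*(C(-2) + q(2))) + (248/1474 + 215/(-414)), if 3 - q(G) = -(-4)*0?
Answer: -293325517/305118 ≈ -961.35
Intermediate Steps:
q(G) = 3 (q(G) = 3 - (-1)*(-4*0) = 3 - (-1)*0 = 3 - 1*0 = 3 + 0 = 3)
(-973 + 2*(C(-2) + q(2))) + (248/1474 + 215/(-414)) = (-973 + 2*(3 + 3)) + (248/1474 + 215/(-414)) = (-973 + 2*6) + (248*(1/1474) + 215*(-1/414)) = (-973 + 12) + (124/737 - 215/414) = -961 - 107119/305118 = -293325517/305118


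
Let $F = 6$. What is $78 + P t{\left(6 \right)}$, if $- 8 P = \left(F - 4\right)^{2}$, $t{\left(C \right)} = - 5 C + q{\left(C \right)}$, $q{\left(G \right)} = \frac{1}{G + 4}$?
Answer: $\frac{1859}{20} \approx 92.95$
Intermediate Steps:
$q{\left(G \right)} = \frac{1}{4 + G}$
$t{\left(C \right)} = \frac{1}{4 + C} - 5 C$ ($t{\left(C \right)} = - 5 C + \frac{1}{4 + C} = \frac{1}{4 + C} - 5 C$)
$P = - \frac{1}{2}$ ($P = - \frac{\left(6 - 4\right)^{2}}{8} = - \frac{2^{2}}{8} = \left(- \frac{1}{8}\right) 4 = - \frac{1}{2} \approx -0.5$)
$78 + P t{\left(6 \right)} = 78 - \frac{\frac{1}{4 + 6} \left(1 - 30 \left(4 + 6\right)\right)}{2} = 78 - \frac{\frac{1}{10} \left(1 - 30 \cdot 10\right)}{2} = 78 - \frac{\frac{1}{10} \left(1 - 300\right)}{2} = 78 - \frac{\frac{1}{10} \left(-299\right)}{2} = 78 - - \frac{299}{20} = 78 + \frac{299}{20} = \frac{1859}{20}$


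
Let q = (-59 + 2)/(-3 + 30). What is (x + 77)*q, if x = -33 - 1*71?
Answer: 57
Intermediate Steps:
q = -19/9 (q = -57/27 = -57*1/27 = -19/9 ≈ -2.1111)
x = -104 (x = -33 - 71 = -104)
(x + 77)*q = (-104 + 77)*(-19/9) = -27*(-19/9) = 57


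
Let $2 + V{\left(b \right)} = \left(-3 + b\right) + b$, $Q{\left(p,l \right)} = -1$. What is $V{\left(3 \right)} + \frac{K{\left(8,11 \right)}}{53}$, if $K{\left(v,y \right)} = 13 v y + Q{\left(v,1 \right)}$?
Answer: $\frac{1196}{53} \approx 22.566$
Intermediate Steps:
$K{\left(v,y \right)} = -1 + 13 v y$ ($K{\left(v,y \right)} = 13 v y - 1 = -1 + 13 v y$)
$V{\left(b \right)} = -5 + 2 b$ ($V{\left(b \right)} = -2 + \left(\left(-3 + b\right) + b\right) = -2 + \left(-3 + 2 b\right) = -5 + 2 b$)
$V{\left(3 \right)} + \frac{K{\left(8,11 \right)}}{53} = \left(-5 + 2 \cdot 3\right) + \frac{-1 + 13 \cdot 8 \cdot 11}{53} = \left(-5 + 6\right) + \frac{-1 + 1144}{53} = 1 + \frac{1}{53} \cdot 1143 = 1 + \frac{1143}{53} = \frac{1196}{53}$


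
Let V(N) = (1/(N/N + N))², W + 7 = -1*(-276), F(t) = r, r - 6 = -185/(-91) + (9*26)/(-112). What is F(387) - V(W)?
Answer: 78859393/13267800 ≈ 5.9437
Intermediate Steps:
r = 4327/728 (r = 6 + (-185/(-91) + (9*26)/(-112)) = 6 + (-185*(-1/91) + 234*(-1/112)) = 6 + (185/91 - 117/56) = 6 - 41/728 = 4327/728 ≈ 5.9437)
F(t) = 4327/728
W = 269 (W = -7 - 1*(-276) = -7 + 276 = 269)
V(N) = (1 + N)⁻² (V(N) = (1/(1 + N))² = (1 + N)⁻²)
F(387) - V(W) = 4327/728 - 1/(1 + 269)² = 4327/728 - 1/270² = 4327/728 - 1*1/72900 = 4327/728 - 1/72900 = 78859393/13267800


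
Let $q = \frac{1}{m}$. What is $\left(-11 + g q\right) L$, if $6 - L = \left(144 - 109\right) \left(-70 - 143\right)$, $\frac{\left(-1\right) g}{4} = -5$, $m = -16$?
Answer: $- \frac{365589}{4} \approx -91397.0$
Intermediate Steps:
$q = - \frac{1}{16}$ ($q = \frac{1}{-16} = - \frac{1}{16} \approx -0.0625$)
$g = 20$ ($g = \left(-4\right) \left(-5\right) = 20$)
$L = 7461$ ($L = 6 - \left(144 - 109\right) \left(-70 - 143\right) = 6 - 35 \left(-213\right) = 6 - -7455 = 6 + 7455 = 7461$)
$\left(-11 + g q\right) L = \left(-11 + 20 \left(- \frac{1}{16}\right)\right) 7461 = \left(-11 - \frac{5}{4}\right) 7461 = \left(- \frac{49}{4}\right) 7461 = - \frac{365589}{4}$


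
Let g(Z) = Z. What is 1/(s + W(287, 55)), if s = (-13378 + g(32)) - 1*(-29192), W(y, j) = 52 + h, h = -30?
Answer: 1/15868 ≈ 6.3020e-5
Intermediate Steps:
W(y, j) = 22 (W(y, j) = 52 - 30 = 22)
s = 15846 (s = (-13378 + 32) - 1*(-29192) = -13346 + 29192 = 15846)
1/(s + W(287, 55)) = 1/(15846 + 22) = 1/15868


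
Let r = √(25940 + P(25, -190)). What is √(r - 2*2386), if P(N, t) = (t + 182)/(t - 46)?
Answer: √(-16611332 + 59*√90297258)/59 ≈ 67.904*I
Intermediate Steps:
P(N, t) = (182 + t)/(-46 + t)
r = √90297258/59 (r = √(25940 + (182 - 190)/(-46 - 190)) = √(25940 - 8/(-236)) = √(25940 - 1/236*(-8)) = √(25940 + 2/59) = √(1530462/59) = √90297258/59 ≈ 161.06)
√(r - 2*2386) = √(√90297258/59 - 2*2386) = √(√90297258/59 - 4772) = √(-4772 + √90297258/59)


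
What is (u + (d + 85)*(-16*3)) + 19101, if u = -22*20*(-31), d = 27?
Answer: 27365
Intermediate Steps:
u = 13640 (u = -440*(-31) = 13640)
(u + (d + 85)*(-16*3)) + 19101 = (13640 + (27 + 85)*(-16*3)) + 19101 = (13640 + 112*(-48)) + 19101 = (13640 - 5376) + 19101 = 8264 + 19101 = 27365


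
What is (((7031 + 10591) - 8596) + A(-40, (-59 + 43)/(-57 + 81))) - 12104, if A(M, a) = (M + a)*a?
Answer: -27458/9 ≈ -3050.9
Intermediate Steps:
A(M, a) = a*(M + a)
(((7031 + 10591) - 8596) + A(-40, (-59 + 43)/(-57 + 81))) - 12104 = (((7031 + 10591) - 8596) + ((-59 + 43)/(-57 + 81))*(-40 + (-59 + 43)/(-57 + 81))) - 12104 = ((17622 - 8596) + (-16/24)*(-40 - 16/24)) - 12104 = (9026 + (-16*1/24)*(-40 - 16*1/24)) - 12104 = (9026 - 2*(-40 - 2/3)/3) - 12104 = (9026 - 2/3*(-122/3)) - 12104 = (9026 + 244/9) - 12104 = 81478/9 - 12104 = -27458/9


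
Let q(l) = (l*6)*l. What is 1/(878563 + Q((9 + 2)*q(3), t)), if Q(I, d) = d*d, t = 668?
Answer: 1/1324787 ≈ 7.5484e-7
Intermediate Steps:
q(l) = 6*l² (q(l) = (6*l)*l = 6*l²)
Q(I, d) = d²
1/(878563 + Q((9 + 2)*q(3), t)) = 1/(878563 + 668²) = 1/(878563 + 446224) = 1/1324787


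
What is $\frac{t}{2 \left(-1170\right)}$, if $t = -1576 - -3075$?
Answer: $- \frac{1499}{2340} \approx -0.6406$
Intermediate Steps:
$t = 1499$ ($t = -1576 + 3075 = 1499$)
$\frac{t}{2 \left(-1170\right)} = \frac{1499}{2 \left(-1170\right)} = \frac{1499}{-2340} = 1499 \left(- \frac{1}{2340}\right) = - \frac{1499}{2340}$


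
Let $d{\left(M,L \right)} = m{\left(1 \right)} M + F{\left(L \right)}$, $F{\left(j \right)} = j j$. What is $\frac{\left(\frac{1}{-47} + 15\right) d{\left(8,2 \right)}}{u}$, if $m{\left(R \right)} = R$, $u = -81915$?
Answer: $- \frac{2816}{1283335} \approx -0.0021943$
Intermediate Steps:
$F{\left(j \right)} = j^{2}$
$d{\left(M,L \right)} = M + L^{2}$ ($d{\left(M,L \right)} = 1 M + L^{2} = M + L^{2}$)
$\frac{\left(\frac{1}{-47} + 15\right) d{\left(8,2 \right)}}{u} = \frac{\left(\frac{1}{-47} + 15\right) \left(8 + 2^{2}\right)}{-81915} = \left(- \frac{1}{47} + 15\right) \left(8 + 4\right) \left(- \frac{1}{81915}\right) = \frac{704}{47} \cdot 12 \left(- \frac{1}{81915}\right) = \frac{8448}{47} \left(- \frac{1}{81915}\right) = - \frac{2816}{1283335}$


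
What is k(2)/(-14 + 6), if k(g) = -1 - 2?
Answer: 3/8 ≈ 0.37500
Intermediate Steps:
k(g) = -3
k(2)/(-14 + 6) = -3/(-14 + 6) = -3/(-8) = -3*(-1/8) = 3/8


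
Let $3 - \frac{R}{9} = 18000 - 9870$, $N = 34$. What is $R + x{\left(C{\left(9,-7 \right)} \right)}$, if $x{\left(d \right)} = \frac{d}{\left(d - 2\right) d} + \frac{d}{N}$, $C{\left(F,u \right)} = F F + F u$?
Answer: $- \frac{19894735}{272} \approx -73142.0$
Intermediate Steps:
$R = -73143$ ($R = 27 - 9 \left(18000 - 9870\right) = 27 - 73170 = -73143$)
$C{\left(F,u \right)} = F^{2} + F u$
$x{\left(d \right)} = \frac{1}{-2 + d} + \frac{d}{34}$ ($x{\left(d \right)} = \frac{d}{\left(d - 2\right) d} + \frac{d}{34} = \frac{d}{\left(-2 + d\right) d} + d \frac{1}{34} = \frac{d}{d \left(-2 + d\right)} + \frac{d}{34} = d \frac{1}{d \left(-2 + d\right)} + \frac{d}{34} = \frac{1}{-2 + d} + \frac{d}{34}$)
$R + x{\left(C{\left(9,-7 \right)} \right)} = -73143 + \frac{34 + \left(9 \left(9 - 7\right)\right)^{2} - 2 \cdot 9 \left(9 - 7\right)}{34 \left(-2 + 9 \left(9 - 7\right)\right)} = -73143 + \frac{34 + \left(9 \cdot 2\right)^{2} - 2 \cdot 9 \cdot 2}{34 \left(-2 + 9 \cdot 2\right)} = -73143 + \frac{34 + 18^{2} - 36}{34 \left(-2 + 18\right)} = -73143 + \frac{34 + 324 - 36}{34 \cdot 16} = -73143 + \frac{1}{34} \cdot \frac{1}{16} \cdot 322 = -73143 + \frac{161}{272} = - \frac{19894735}{272}$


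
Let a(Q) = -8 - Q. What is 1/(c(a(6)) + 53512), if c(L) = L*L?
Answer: 1/53708 ≈ 1.8619e-5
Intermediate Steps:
c(L) = L**2
1/(c(a(6)) + 53512) = 1/((-8 - 1*6)**2 + 53512) = 1/((-8 - 6)**2 + 53512) = 1/((-14)**2 + 53512) = 1/(196 + 53512) = 1/53708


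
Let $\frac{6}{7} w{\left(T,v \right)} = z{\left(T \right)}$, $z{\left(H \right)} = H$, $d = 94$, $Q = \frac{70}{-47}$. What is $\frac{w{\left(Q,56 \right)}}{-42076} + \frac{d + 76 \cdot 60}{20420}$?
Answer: $\frac{6903965791}{30286515180} \approx 0.22796$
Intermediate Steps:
$Q = - \frac{70}{47}$ ($Q = 70 \left(- \frac{1}{47}\right) = - \frac{70}{47} \approx -1.4894$)
$w{\left(T,v \right)} = \frac{7 T}{6}$
$\frac{w{\left(Q,56 \right)}}{-42076} + \frac{d + 76 \cdot 60}{20420} = \frac{\frac{7}{6} \left(- \frac{70}{47}\right)}{-42076} + \frac{94 + 76 \cdot 60}{20420} = \left(- \frac{245}{141}\right) \left(- \frac{1}{42076}\right) + \left(94 + 4560\right) \frac{1}{20420} = \frac{245}{5932716} + 4654 \cdot \frac{1}{20420} = \frac{245}{5932716} + \frac{2327}{10210} = \frac{6903965791}{30286515180}$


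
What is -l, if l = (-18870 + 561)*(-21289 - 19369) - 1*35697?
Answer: -744371625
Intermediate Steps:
l = 744371625 (l = -18309*(-40658) - 35697 = 744407322 - 35697 = 744371625)
-l = -1*744371625 = -744371625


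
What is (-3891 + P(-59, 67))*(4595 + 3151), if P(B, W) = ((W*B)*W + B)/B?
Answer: 4639854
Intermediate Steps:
P(B, W) = (B + B*W**2)/B (P(B, W) = ((B*W)*W + B)/B = (B*W**2 + B)/B = (B + B*W**2)/B)
(-3891 + P(-59, 67))*(4595 + 3151) = (-3891 + (1 + 67**2))*(4595 + 3151) = (-3891 + (1 + 4489))*7746 = (-3891 + 4490)*7746 = 599*7746 = 4639854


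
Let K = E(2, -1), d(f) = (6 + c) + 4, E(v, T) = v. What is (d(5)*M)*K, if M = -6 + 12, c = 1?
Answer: 132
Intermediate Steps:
d(f) = 11 (d(f) = (6 + 1) + 4 = 7 + 4 = 11)
M = 6
K = 2
(d(5)*M)*K = (11*6)*2 = 66*2 = 132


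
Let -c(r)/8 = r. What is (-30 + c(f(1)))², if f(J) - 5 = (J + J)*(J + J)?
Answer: 10404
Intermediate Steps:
f(J) = 5 + 4*J² (f(J) = 5 + (J + J)*(J + J) = 5 + (2*J)*(2*J) = 5 + 4*J²)
c(r) = -8*r
(-30 + c(f(1)))² = (-30 - 8*(5 + 4*1²))² = (-30 - 8*(5 + 4*1))² = (-30 - 8*(5 + 4))² = (-30 - 8*9)² = (-30 - 72)² = (-102)² = 10404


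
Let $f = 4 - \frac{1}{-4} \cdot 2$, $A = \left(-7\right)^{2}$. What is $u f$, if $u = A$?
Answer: $\frac{441}{2} \approx 220.5$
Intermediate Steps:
$A = 49$
$u = 49$
$f = \frac{9}{2}$ ($f = 4 - \left(- \frac{1}{4}\right) 2 = 4 - - \frac{1}{2} = 4 + \frac{1}{2} = \frac{9}{2} \approx 4.5$)
$u f = 49 \cdot \frac{9}{2} = \frac{441}{2}$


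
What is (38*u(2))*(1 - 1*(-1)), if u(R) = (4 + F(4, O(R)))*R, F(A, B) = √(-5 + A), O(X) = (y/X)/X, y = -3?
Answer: 608 + 152*I ≈ 608.0 + 152.0*I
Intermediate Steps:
O(X) = -3/X² (O(X) = (-3/X)/X = -3/X²)
u(R) = R*(4 + I) (u(R) = (4 + √(-5 + 4))*R = (4 + √(-1))*R = (4 + I)*R = R*(4 + I))
(38*u(2))*(1 - 1*(-1)) = (38*(2*(4 + I)))*(1 - 1*(-1)) = (38*(8 + 2*I))*(1 + 1) = (304 + 76*I)*2 = 608 + 152*I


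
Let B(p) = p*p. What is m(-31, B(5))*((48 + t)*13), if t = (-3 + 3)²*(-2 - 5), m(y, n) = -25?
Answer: -15600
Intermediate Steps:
B(p) = p²
t = 0 (t = 0²*(-7) = 0*(-7) = 0)
m(-31, B(5))*((48 + t)*13) = -25*(48 + 0)*13 = -1200*13 = -25*624 = -15600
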